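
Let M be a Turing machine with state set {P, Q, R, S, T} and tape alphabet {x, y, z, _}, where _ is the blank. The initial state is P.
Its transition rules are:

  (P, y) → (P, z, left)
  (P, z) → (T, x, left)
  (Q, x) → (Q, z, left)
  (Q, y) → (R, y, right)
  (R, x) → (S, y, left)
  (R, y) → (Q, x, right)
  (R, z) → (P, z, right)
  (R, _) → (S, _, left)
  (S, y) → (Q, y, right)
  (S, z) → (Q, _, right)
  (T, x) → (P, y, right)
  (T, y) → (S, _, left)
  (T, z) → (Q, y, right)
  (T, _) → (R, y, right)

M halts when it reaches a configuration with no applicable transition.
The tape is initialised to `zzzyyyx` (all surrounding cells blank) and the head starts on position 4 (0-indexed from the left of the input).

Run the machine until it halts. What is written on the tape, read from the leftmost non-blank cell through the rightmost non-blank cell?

state=P head=4 tape=zzzy[y]yx   (P,y)→(P,z,left)
state=P head=3 tape=zzz[y]zyx   (P,y)→(P,z,left)
state=P head=2 tape=zz[z]zzyx   (P,z)→(T,x,left)
state=T head=1 tape=z[z]xzzyx   (T,z)→(Q,y,right)
state=Q head=2 tape=zy[x]zzyx   (Q,x)→(Q,z,left)
state=Q head=1 tape=z[y]zzzyx   (Q,y)→(R,y,right)
state=R head=2 tape=zy[z]zzyx   (R,z)→(P,z,right)
state=P head=3 tape=zyz[z]zyx   (P,z)→(T,x,left)
state=T head=2 tape=zy[z]xzyx   (T,z)→(Q,y,right)
state=Q head=3 tape=zyy[x]zyx   (Q,x)→(Q,z,left)
state=Q head=2 tape=zy[y]zzyx   (Q,y)→(R,y,right)
state=R head=3 tape=zyy[z]zyx   (R,z)→(P,z,right)
state=P head=4 tape=zyyz[z]yx   (P,z)→(T,x,left)
state=T head=3 tape=zyy[z]xyx   (T,z)→(Q,y,right)
state=Q head=4 tape=zyyy[x]yx   (Q,x)→(Q,z,left)
state=Q head=3 tape=zyy[y]zyx   (Q,y)→(R,y,right)
state=R head=4 tape=zyyy[z]yx   (R,z)→(P,z,right)
state=P head=5 tape=zyyyz[y]x   (P,y)→(P,z,left)
state=P head=4 tape=zyyy[z]zx   (P,z)→(T,x,left)
state=T head=3 tape=zyy[y]xzx   (T,y)→(S,_,left)
state=S head=2 tape=zy[y]_xzx   (S,y)→(Q,y,right)
state=Q head=3 tape=zyy[_]xzx
The non-blank tape span at halt is zyy_xzx.

zyy_xzx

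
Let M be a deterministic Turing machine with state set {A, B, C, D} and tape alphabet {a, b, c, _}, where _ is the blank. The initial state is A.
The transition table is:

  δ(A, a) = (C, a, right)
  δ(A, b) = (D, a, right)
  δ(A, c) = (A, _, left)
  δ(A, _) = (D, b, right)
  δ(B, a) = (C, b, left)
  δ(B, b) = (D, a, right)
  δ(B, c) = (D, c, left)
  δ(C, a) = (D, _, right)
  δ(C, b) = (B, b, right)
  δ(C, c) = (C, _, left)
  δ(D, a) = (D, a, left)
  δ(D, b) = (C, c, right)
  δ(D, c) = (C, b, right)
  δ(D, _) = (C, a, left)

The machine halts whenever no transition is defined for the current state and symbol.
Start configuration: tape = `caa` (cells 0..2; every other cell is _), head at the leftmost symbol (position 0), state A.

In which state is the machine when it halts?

A | __[c]aa   read c → write _, move left, go to A
A | _[_]_aa   read _ → write b, move right, go to D
D | _b[_]aa   read _ → write a, move left, go to C
C | _[b]aaa   read b → write b, move right, go to B
B | _b[a]aa   read a → write b, move left, go to C
C | _[b]baa   read b → write b, move right, go to B
B | _b[b]aa   read b → write a, move right, go to D
D | _ba[a]a   read a → write a, move left, go to D
D | _b[a]aa   read a → write a, move left, go to D
D | _[b]aaa   read b → write c, move right, go to C
C | _c[a]aa   read a → write _, move right, go to D
D | _c_[a]a   read a → write a, move left, go to D
D | _c[_]aa   read _ → write a, move left, go to C
C | _[c]aaa   read c → write _, move left, go to C
C | [_]_aaa
No transition is defined for (C, _); M halts in state C.

C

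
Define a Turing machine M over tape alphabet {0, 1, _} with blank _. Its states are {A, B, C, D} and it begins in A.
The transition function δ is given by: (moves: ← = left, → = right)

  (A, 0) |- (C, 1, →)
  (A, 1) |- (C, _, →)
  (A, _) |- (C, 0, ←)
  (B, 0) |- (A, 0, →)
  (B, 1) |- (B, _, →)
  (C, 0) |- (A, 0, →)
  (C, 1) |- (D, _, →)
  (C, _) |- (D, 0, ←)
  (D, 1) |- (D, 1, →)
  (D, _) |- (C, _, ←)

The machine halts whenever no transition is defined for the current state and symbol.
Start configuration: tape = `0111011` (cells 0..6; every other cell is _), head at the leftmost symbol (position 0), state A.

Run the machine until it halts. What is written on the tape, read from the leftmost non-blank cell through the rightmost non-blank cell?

A | [0]111011   read 0 → write 1, move →, go to C
C | 1[1]11011   read 1 → write _, move →, go to D
D | 1_[1]1011   read 1 → write 1, move →, go to D
D | 1_1[1]011   read 1 → write 1, move →, go to D
D | 1_11[0]11
The non-blank tape span at halt is 1_11011.

1_11011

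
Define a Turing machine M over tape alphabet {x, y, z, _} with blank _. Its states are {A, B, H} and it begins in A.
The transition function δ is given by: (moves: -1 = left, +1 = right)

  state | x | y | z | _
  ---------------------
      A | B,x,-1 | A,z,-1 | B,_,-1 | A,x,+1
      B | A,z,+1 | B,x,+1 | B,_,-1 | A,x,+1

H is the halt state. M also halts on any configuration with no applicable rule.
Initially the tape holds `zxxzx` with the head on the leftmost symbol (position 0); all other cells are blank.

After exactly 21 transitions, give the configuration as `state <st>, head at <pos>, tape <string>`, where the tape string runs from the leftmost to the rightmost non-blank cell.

state=A head=0 tape=__[z]xxzx   (A,z)→(B,_,-1)
state=B head=-1 tape=_[_]_xxzx   (B,_)→(A,x,+1)
state=A head=0 tape=_x[_]xxzx   (A,_)→(A,x,+1)
state=A head=1 tape=_xx[x]xzx   (A,x)→(B,x,-1)
state=B head=0 tape=_x[x]xxzx   (B,x)→(A,z,+1)
state=A head=1 tape=_xz[x]xzx   (A,x)→(B,x,-1)
state=B head=0 tape=_x[z]xxzx   (B,z)→(B,_,-1)
state=B head=-1 tape=_[x]_xxzx   (B,x)→(A,z,+1)
state=A head=0 tape=_z[_]xxzx   (A,_)→(A,x,+1)
state=A head=1 tape=_zx[x]xzx   (A,x)→(B,x,-1)
state=B head=0 tape=_z[x]xxzx   (B,x)→(A,z,+1)
state=A head=1 tape=_zz[x]xzx   (A,x)→(B,x,-1)
state=B head=0 tape=_z[z]xxzx   (B,z)→(B,_,-1)
state=B head=-1 tape=_[z]_xxzx   (B,z)→(B,_,-1)
state=B head=-2 tape=[_]__xxzx   (B,_)→(A,x,+1)
state=A head=-1 tape=x[_]_xxzx   (A,_)→(A,x,+1)
state=A head=0 tape=xx[_]xxzx   (A,_)→(A,x,+1)
state=A head=1 tape=xxx[x]xzx   (A,x)→(B,x,-1)
state=B head=0 tape=xx[x]xxzx   (B,x)→(A,z,+1)
state=A head=1 tape=xxz[x]xzx   (A,x)→(B,x,-1)
state=B head=0 tape=xx[z]xxzx   (B,z)→(B,_,-1)
state=B head=-1 tape=x[x]_xxzx
After 21 steps: state B, head at -1, tape xx_xxzx.

state B, head at -1, tape xx_xxzx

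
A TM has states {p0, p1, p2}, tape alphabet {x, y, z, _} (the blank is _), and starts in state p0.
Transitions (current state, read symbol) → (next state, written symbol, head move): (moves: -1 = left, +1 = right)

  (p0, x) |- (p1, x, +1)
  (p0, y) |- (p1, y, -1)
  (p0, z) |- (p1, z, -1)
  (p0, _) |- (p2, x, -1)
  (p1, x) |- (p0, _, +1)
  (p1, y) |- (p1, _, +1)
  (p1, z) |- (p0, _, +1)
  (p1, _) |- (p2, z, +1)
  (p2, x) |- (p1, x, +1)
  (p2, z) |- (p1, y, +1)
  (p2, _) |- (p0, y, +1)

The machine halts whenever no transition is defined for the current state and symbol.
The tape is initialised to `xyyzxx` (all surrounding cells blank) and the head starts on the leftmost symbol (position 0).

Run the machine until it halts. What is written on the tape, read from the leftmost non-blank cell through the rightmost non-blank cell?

state=p0 head=0 tape=[x]yyzxx____   (p0,x)→(p1,x,+1)
state=p1 head=1 tape=x[y]yzxx____   (p1,y)→(p1,_,+1)
state=p1 head=2 tape=x_[y]zxx____   (p1,y)→(p1,_,+1)
state=p1 head=3 tape=x__[z]xx____   (p1,z)→(p0,_,+1)
state=p0 head=4 tape=x___[x]x____   (p0,x)→(p1,x,+1)
state=p1 head=5 tape=x___x[x]____   (p1,x)→(p0,_,+1)
state=p0 head=6 tape=x___x_[_]___   (p0,_)→(p2,x,-1)
state=p2 head=5 tape=x___x[_]x___   (p2,_)→(p0,y,+1)
state=p0 head=6 tape=x___xy[x]___   (p0,x)→(p1,x,+1)
state=p1 head=7 tape=x___xyx[_]__   (p1,_)→(p2,z,+1)
state=p2 head=8 tape=x___xyxz[_]_   (p2,_)→(p0,y,+1)
state=p0 head=9 tape=x___xyxzy[_]   (p0,_)→(p2,x,-1)
state=p2 head=8 tape=x___xyxz[y]x
The non-blank tape span at halt is x___xyxzyx.

x___xyxzyx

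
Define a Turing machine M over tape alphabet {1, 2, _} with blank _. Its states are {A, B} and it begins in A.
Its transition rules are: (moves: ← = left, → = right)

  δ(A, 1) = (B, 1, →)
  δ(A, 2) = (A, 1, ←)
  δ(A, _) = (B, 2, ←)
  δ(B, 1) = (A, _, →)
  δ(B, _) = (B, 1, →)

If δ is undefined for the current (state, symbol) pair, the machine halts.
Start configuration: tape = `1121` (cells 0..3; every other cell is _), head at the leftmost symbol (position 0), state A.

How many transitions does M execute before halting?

A | _[1]121   read 1 → write 1, move →, go to B
B | _1[1]21   read 1 → write _, move →, go to A
A | _1_[2]1   read 2 → write 1, move ←, go to A
A | _1[_]11   read _ → write 2, move ←, go to B
B | _[1]211   read 1 → write _, move →, go to A
A | __[2]11   read 2 → write 1, move ←, go to A
A | _[_]111   read _ → write 2, move ←, go to B
B | [_]2111   read _ → write 1, move →, go to B
B | 1[2]111
M halts after 8 transitions.

8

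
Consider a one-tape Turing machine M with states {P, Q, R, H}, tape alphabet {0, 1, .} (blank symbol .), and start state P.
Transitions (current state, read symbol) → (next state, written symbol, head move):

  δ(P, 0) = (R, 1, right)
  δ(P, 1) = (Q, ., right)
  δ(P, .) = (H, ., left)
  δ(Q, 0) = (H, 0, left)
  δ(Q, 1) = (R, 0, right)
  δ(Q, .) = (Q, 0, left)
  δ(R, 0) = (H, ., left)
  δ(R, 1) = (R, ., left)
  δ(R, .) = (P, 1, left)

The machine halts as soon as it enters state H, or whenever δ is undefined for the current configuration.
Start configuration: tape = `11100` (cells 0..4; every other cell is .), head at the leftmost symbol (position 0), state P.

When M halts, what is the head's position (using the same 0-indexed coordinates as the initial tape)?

state=P head=0 tape=[1]1100   (P,1)→(Q,.,right)
state=Q head=1 tape=.[1]100   (Q,1)→(R,0,right)
state=R head=2 tape=.0[1]00   (R,1)→(R,.,left)
state=R head=1 tape=.[0].00   (R,0)→(H,.,left)
state=H head=0 tape=[.]..00
At halt the head is at cell 0.

0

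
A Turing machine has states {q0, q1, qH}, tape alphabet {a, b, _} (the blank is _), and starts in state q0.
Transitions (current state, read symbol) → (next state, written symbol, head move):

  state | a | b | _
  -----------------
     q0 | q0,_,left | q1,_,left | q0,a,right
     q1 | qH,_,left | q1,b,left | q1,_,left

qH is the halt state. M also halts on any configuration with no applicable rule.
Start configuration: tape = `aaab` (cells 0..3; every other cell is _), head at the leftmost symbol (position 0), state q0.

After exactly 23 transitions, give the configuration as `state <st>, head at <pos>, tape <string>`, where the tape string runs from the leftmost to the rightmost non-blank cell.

state=q0 head=0 tape=___[a]aab   (q0,a)→(q0,_,left)
state=q0 head=-1 tape=__[_]_aab   (q0,_)→(q0,a,right)
state=q0 head=0 tape=__a[_]aab   (q0,_)→(q0,a,right)
state=q0 head=1 tape=__aa[a]ab   (q0,a)→(q0,_,left)
state=q0 head=0 tape=__a[a]_ab   (q0,a)→(q0,_,left)
state=q0 head=-1 tape=__[a]__ab   (q0,a)→(q0,_,left)
state=q0 head=-2 tape=_[_]___ab   (q0,_)→(q0,a,right)
state=q0 head=-1 tape=_a[_]__ab   (q0,_)→(q0,a,right)
state=q0 head=0 tape=_aa[_]_ab   (q0,_)→(q0,a,right)
state=q0 head=1 tape=_aaa[_]ab   (q0,_)→(q0,a,right)
state=q0 head=2 tape=_aaaa[a]b   (q0,a)→(q0,_,left)
state=q0 head=1 tape=_aaa[a]_b   (q0,a)→(q0,_,left)
state=q0 head=0 tape=_aa[a]__b   (q0,a)→(q0,_,left)
state=q0 head=-1 tape=_a[a]___b   (q0,a)→(q0,_,left)
state=q0 head=-2 tape=_[a]____b   (q0,a)→(q0,_,left)
state=q0 head=-3 tape=[_]_____b   (q0,_)→(q0,a,right)
state=q0 head=-2 tape=a[_]____b   (q0,_)→(q0,a,right)
state=q0 head=-1 tape=aa[_]___b   (q0,_)→(q0,a,right)
state=q0 head=0 tape=aaa[_]__b   (q0,_)→(q0,a,right)
state=q0 head=1 tape=aaaa[_]_b   (q0,_)→(q0,a,right)
state=q0 head=2 tape=aaaaa[_]b   (q0,_)→(q0,a,right)
state=q0 head=3 tape=aaaaaa[b]   (q0,b)→(q1,_,left)
state=q1 head=2 tape=aaaaa[a]_   (q1,a)→(qH,_,left)
state=qH head=1 tape=aaaa[a]__
After 23 steps: state qH, head at 1, tape aaaaa.

state qH, head at 1, tape aaaaa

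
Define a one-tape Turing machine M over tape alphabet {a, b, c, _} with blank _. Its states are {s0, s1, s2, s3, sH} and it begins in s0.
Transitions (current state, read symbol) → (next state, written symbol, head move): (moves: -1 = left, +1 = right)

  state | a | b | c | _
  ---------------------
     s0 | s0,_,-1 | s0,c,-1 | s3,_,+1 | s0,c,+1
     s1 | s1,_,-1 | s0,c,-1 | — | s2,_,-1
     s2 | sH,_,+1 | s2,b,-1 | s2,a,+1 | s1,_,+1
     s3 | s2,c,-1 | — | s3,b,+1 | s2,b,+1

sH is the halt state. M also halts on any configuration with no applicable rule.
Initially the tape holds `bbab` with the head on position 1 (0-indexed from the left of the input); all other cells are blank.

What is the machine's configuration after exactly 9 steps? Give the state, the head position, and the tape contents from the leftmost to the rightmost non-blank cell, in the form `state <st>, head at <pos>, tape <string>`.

state s0, head at 0, tape c_ccb

state=s0 head=1 tape=_b[b]ab   (s0,b)→(s0,c,-1)
state=s0 head=0 tape=_[b]cab   (s0,b)→(s0,c,-1)
state=s0 head=-1 tape=[_]ccab   (s0,_)→(s0,c,+1)
state=s0 head=0 tape=c[c]cab   (s0,c)→(s3,_,+1)
state=s3 head=1 tape=c_[c]ab   (s3,c)→(s3,b,+1)
state=s3 head=2 tape=c_b[a]b   (s3,a)→(s2,c,-1)
state=s2 head=1 tape=c_[b]cb   (s2,b)→(s2,b,-1)
state=s2 head=0 tape=c[_]bcb   (s2,_)→(s1,_,+1)
state=s1 head=1 tape=c_[b]cb   (s1,b)→(s0,c,-1)
state=s0 head=0 tape=c[_]ccb
After 9 steps: state s0, head at 0, tape c_ccb.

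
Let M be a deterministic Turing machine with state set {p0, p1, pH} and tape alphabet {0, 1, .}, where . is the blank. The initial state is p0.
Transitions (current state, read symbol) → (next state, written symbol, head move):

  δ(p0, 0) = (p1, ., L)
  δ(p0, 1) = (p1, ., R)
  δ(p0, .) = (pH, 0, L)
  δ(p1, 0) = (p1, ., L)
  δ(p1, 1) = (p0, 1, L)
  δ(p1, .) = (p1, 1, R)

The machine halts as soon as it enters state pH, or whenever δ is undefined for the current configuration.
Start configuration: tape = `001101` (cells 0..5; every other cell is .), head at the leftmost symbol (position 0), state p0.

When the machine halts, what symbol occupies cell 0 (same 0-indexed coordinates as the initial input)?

p0 | ..[0]01101   read 0 → write ., move L, go to p1
p1 | .[.].01101   read . → write 1, move R, go to p1
p1 | .1[.]01101   read . → write 1, move R, go to p1
p1 | .11[0]1101   read 0 → write ., move L, go to p1
p1 | .1[1].1101   read 1 → write 1, move L, go to p0
p0 | .[1]1.1101   read 1 → write ., move R, go to p1
p1 | ..[1].1101   read 1 → write 1, move L, go to p0
p0 | .[.]1.1101   read . → write 0, move L, go to pH
pH | [.]01.1101
Cell 0 holds 1 when M halts.

1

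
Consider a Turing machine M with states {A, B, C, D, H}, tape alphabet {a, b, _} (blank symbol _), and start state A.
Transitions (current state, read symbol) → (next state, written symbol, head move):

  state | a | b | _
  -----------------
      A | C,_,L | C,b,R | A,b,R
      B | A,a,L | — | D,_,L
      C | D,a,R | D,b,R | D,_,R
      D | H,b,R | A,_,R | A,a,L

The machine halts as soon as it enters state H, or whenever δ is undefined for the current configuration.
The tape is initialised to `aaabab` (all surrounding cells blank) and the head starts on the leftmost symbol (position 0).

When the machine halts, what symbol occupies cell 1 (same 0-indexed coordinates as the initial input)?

state=A head=0 tape=_[a]aabab   (A,a)→(C,_,L)
state=C head=-1 tape=[_]_aabab   (C,_)→(D,_,R)
state=D head=0 tape=_[_]aabab   (D,_)→(A,a,L)
state=A head=-1 tape=[_]aaabab   (A,_)→(A,b,R)
state=A head=0 tape=b[a]aabab   (A,a)→(C,_,L)
state=C head=-1 tape=[b]_aabab   (C,b)→(D,b,R)
state=D head=0 tape=b[_]aabab   (D,_)→(A,a,L)
state=A head=-1 tape=[b]aaabab   (A,b)→(C,b,R)
state=C head=0 tape=b[a]aabab   (C,a)→(D,a,R)
state=D head=1 tape=ba[a]abab   (D,a)→(H,b,R)
state=H head=2 tape=bab[a]bab
Cell 1 holds b when M halts.

b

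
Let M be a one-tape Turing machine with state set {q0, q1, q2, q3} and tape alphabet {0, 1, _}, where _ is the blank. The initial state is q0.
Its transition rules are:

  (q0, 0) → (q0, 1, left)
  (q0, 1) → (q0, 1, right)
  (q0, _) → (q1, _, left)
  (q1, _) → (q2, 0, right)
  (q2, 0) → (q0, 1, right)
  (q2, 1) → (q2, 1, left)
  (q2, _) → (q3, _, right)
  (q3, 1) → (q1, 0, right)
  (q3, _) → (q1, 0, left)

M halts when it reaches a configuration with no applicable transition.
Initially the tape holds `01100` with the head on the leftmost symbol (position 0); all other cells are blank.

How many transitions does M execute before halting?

5

q0 | __[0]1100   read 0 → write 1, move left, go to q0
q0 | _[_]11100   read _ → write _, move left, go to q1
q1 | [_]_11100   read _ → write 0, move right, go to q2
q2 | 0[_]11100   read _ → write _, move right, go to q3
q3 | 0_[1]1100   read 1 → write 0, move right, go to q1
q1 | 0_0[1]100
M halts after 5 transitions.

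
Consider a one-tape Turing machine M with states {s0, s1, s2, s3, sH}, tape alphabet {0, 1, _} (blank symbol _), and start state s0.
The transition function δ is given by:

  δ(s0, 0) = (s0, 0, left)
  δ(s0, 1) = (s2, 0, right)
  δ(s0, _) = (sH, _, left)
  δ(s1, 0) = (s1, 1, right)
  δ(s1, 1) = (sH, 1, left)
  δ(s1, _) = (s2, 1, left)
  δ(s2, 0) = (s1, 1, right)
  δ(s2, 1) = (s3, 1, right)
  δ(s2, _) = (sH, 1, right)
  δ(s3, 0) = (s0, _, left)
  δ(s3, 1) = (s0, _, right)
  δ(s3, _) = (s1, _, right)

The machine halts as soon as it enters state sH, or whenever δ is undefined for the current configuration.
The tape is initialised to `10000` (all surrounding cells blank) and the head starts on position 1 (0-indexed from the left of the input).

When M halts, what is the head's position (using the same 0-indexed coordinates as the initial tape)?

state=s0 head=1 tape=1[0]000__   (s0,0)→(s0,0,left)
state=s0 head=0 tape=[1]0000__   (s0,1)→(s2,0,right)
state=s2 head=1 tape=0[0]000__   (s2,0)→(s1,1,right)
state=s1 head=2 tape=01[0]00__   (s1,0)→(s1,1,right)
state=s1 head=3 tape=011[0]0__   (s1,0)→(s1,1,right)
state=s1 head=4 tape=0111[0]__   (s1,0)→(s1,1,right)
state=s1 head=5 tape=01111[_]_   (s1,_)→(s2,1,left)
state=s2 head=4 tape=0111[1]1_   (s2,1)→(s3,1,right)
state=s3 head=5 tape=01111[1]_   (s3,1)→(s0,_,right)
state=s0 head=6 tape=01111_[_]   (s0,_)→(sH,_,left)
state=sH head=5 tape=01111[_]_
At halt the head is at cell 5.

5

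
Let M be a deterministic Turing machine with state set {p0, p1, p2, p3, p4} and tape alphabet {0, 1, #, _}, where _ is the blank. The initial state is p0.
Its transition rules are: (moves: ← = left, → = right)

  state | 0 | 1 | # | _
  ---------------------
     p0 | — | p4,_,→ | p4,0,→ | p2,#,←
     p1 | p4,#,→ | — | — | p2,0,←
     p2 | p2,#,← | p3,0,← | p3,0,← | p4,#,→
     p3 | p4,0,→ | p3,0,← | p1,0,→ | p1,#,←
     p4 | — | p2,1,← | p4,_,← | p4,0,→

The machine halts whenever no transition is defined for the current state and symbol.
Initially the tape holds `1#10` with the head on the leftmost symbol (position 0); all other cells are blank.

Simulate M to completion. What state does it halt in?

p0 | __[1]#10   read 1 → write _, move →, go to p4
p4 | ___[#]10   read # → write _, move ←, go to p4
p4 | __[_]_10   read _ → write 0, move →, go to p4
p4 | __0[_]10   read _ → write 0, move →, go to p4
p4 | __00[1]0   read 1 → write 1, move ←, go to p2
p2 | __0[0]10   read 0 → write #, move ←, go to p2
p2 | __[0]#10   read 0 → write #, move ←, go to p2
p2 | _[_]##10   read _ → write #, move →, go to p4
p4 | _#[#]#10   read # → write _, move ←, go to p4
p4 | _[#]_#10   read # → write _, move ←, go to p4
p4 | [_]__#10   read _ → write 0, move →, go to p4
p4 | 0[_]_#10   read _ → write 0, move →, go to p4
p4 | 00[_]#10   read _ → write 0, move →, go to p4
p4 | 000[#]10   read # → write _, move ←, go to p4
p4 | 00[0]_10
No transition is defined for (p4, 0); M halts in state p4.

p4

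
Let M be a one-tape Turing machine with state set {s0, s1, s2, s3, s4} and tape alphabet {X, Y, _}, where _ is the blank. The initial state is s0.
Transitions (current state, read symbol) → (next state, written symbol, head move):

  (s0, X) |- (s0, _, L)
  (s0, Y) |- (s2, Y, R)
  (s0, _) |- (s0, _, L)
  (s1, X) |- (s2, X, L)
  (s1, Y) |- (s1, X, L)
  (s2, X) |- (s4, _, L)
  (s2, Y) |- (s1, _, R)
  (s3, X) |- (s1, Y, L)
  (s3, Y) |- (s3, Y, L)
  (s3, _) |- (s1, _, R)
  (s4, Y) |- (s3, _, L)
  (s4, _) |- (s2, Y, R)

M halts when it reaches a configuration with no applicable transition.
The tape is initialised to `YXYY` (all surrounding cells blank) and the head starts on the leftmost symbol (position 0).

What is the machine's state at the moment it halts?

s1

state=s0 head=0 tape=_[Y]XYY   (s0,Y)→(s2,Y,R)
state=s2 head=1 tape=_Y[X]YY   (s2,X)→(s4,_,L)
state=s4 head=0 tape=_[Y]_YY   (s4,Y)→(s3,_,L)
state=s3 head=-1 tape=[_]__YY   (s3,_)→(s1,_,R)
state=s1 head=0 tape=_[_]_YY
No transition is defined for (s1, _); M halts in state s1.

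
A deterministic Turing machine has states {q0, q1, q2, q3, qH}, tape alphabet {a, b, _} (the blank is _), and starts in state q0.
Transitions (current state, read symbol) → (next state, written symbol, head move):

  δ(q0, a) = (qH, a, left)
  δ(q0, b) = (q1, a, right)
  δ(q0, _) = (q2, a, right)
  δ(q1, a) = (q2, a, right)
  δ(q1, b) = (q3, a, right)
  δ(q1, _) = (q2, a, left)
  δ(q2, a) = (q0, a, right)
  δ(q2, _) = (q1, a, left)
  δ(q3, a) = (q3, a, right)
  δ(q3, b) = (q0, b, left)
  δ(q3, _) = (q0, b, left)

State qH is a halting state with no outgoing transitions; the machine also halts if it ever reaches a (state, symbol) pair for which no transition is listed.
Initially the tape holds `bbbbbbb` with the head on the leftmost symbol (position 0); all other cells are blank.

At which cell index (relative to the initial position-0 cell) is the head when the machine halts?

0

state=q0 head=0 tape=[b]bbbbbb   (q0,b)→(q1,a,right)
state=q1 head=1 tape=a[b]bbbbb   (q1,b)→(q3,a,right)
state=q3 head=2 tape=aa[b]bbbb   (q3,b)→(q0,b,left)
state=q0 head=1 tape=a[a]bbbbb   (q0,a)→(qH,a,left)
state=qH head=0 tape=[a]abbbbb
At halt the head is at cell 0.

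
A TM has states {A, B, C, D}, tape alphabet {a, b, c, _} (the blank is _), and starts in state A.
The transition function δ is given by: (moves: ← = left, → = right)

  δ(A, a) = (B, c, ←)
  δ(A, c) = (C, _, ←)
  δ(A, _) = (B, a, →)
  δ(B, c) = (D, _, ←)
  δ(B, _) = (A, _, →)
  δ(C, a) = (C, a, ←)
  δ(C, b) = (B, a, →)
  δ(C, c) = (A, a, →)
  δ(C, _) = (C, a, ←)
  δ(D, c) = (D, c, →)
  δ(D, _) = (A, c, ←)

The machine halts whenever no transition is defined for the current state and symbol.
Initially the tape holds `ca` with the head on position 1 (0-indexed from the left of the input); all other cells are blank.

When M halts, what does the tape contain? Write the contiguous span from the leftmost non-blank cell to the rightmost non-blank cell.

A | __c[a]   read a → write c, move ←, go to B
B | __[c]c   read c → write _, move ←, go to D
D | _[_]_c   read _ → write c, move ←, go to A
A | [_]c_c   read _ → write a, move →, go to B
B | a[c]_c   read c → write _, move ←, go to D
D | [a]__c
The non-blank tape span at halt is a__c.

a__c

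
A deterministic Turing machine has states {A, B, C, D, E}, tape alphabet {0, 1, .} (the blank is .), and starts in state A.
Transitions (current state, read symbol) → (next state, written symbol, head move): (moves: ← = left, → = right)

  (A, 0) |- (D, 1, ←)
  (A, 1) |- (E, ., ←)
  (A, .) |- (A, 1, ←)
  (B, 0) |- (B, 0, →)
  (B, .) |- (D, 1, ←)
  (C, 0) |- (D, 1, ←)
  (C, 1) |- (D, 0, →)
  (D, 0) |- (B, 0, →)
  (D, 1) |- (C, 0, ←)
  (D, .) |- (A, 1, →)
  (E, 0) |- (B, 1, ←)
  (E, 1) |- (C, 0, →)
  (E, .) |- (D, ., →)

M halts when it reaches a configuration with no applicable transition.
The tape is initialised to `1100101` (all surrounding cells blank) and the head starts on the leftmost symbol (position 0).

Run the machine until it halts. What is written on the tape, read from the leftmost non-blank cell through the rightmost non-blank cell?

state=A head=0 tape=.[1]100101   (A,1)→(E,.,←)
state=E head=-1 tape=[.].100101   (E,.)→(D,.,→)
state=D head=0 tape=.[.]100101   (D,.)→(A,1,→)
state=A head=1 tape=.1[1]00101   (A,1)→(E,.,←)
state=E head=0 tape=.[1].00101   (E,1)→(C,0,→)
state=C head=1 tape=.0[.]00101
The non-blank tape span at halt is 0.00101.

0.00101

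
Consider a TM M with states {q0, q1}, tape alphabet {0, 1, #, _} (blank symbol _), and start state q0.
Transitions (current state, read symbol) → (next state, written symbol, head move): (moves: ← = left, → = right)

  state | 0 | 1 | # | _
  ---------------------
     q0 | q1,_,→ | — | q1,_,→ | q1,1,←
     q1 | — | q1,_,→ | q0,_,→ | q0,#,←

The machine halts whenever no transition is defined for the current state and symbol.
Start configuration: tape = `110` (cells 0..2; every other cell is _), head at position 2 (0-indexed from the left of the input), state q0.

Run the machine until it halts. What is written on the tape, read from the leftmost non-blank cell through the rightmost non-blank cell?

1#1#1

state=q0 head=2 tape=11[0]__   (q0,0)→(q1,_,→)
state=q1 head=3 tape=11_[_]_   (q1,_)→(q0,#,←)
state=q0 head=2 tape=11[_]#_   (q0,_)→(q1,1,←)
state=q1 head=1 tape=1[1]1#_   (q1,1)→(q1,_,→)
state=q1 head=2 tape=1_[1]#_   (q1,1)→(q1,_,→)
state=q1 head=3 tape=1__[#]_   (q1,#)→(q0,_,→)
state=q0 head=4 tape=1___[_]   (q0,_)→(q1,1,←)
state=q1 head=3 tape=1__[_]1   (q1,_)→(q0,#,←)
state=q0 head=2 tape=1_[_]#1   (q0,_)→(q1,1,←)
state=q1 head=1 tape=1[_]1#1   (q1,_)→(q0,#,←)
state=q0 head=0 tape=[1]#1#1
The non-blank tape span at halt is 1#1#1.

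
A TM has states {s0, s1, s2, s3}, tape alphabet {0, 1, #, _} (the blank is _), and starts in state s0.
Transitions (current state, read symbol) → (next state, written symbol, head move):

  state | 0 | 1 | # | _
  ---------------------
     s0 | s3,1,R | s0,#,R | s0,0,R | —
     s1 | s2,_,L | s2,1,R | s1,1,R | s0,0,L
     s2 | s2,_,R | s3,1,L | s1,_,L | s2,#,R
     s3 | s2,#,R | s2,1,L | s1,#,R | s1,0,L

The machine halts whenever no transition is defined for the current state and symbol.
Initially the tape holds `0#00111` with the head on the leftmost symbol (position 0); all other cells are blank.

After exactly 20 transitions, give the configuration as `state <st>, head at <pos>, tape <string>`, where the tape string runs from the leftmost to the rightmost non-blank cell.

state s3, head at 4, tape 1#1#111

s0 | [0]#00111   read 0 → write 1, move R, go to s3
s3 | 1[#]00111   read # → write #, move R, go to s1
s1 | 1#[0]0111   read 0 → write _, move L, go to s2
s2 | 1[#]_0111   read # → write _, move L, go to s1
s1 | [1]__0111   read 1 → write 1, move R, go to s2
s2 | 1[_]_0111   read _ → write #, move R, go to s2
s2 | 1#[_]0111   read _ → write #, move R, go to s2
s2 | 1##[0]111   read 0 → write _, move R, go to s2
s2 | 1##_[1]11   read 1 → write 1, move L, go to s3
s3 | 1##[_]111   read _ → write 0, move L, go to s1
s1 | 1#[#]0111   read # → write 1, move R, go to s1
s1 | 1#1[0]111   read 0 → write _, move L, go to s2
s2 | 1#[1]_111   read 1 → write 1, move L, go to s3
s3 | 1[#]1_111   read # → write #, move R, go to s1
s1 | 1#[1]_111   read 1 → write 1, move R, go to s2
s2 | 1#1[_]111   read _ → write #, move R, go to s2
s2 | 1#1#[1]11   read 1 → write 1, move L, go to s3
s3 | 1#1[#]111   read # → write #, move R, go to s1
s1 | 1#1#[1]11   read 1 → write 1, move R, go to s2
s2 | 1#1#1[1]1   read 1 → write 1, move L, go to s3
s3 | 1#1#[1]11
After 20 steps: state s3, head at 4, tape 1#1#111.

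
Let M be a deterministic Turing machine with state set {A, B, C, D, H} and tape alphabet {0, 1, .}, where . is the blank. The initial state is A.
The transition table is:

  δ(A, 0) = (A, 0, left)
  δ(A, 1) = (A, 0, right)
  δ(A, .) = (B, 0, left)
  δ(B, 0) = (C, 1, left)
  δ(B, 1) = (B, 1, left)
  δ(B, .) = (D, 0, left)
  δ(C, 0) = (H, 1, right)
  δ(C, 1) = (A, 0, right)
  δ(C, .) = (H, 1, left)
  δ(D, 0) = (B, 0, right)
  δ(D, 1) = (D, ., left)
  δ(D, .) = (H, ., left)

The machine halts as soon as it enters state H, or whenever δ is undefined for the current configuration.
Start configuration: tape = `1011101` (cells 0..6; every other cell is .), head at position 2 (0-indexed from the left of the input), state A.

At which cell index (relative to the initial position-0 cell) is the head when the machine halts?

state=A head=2 tape=....10[1]1101   (A,1)→(A,0,right)
state=A head=3 tape=....100[1]101   (A,1)→(A,0,right)
state=A head=4 tape=....1000[1]01   (A,1)→(A,0,right)
state=A head=5 tape=....10000[0]1   (A,0)→(A,0,left)
state=A head=4 tape=....1000[0]01   (A,0)→(A,0,left)
state=A head=3 tape=....100[0]001   (A,0)→(A,0,left)
state=A head=2 tape=....10[0]0001   (A,0)→(A,0,left)
state=A head=1 tape=....1[0]00001   (A,0)→(A,0,left)
state=A head=0 tape=....[1]000001   (A,1)→(A,0,right)
state=A head=1 tape=....0[0]00001   (A,0)→(A,0,left)
state=A head=0 tape=....[0]000001   (A,0)→(A,0,left)
state=A head=-1 tape=...[.]0000001   (A,.)→(B,0,left)
state=B head=-2 tape=..[.]00000001   (B,.)→(D,0,left)
state=D head=-3 tape=.[.]000000001   (D,.)→(H,.,left)
state=H head=-4 tape=[.].000000001
At halt the head is at cell -4.

-4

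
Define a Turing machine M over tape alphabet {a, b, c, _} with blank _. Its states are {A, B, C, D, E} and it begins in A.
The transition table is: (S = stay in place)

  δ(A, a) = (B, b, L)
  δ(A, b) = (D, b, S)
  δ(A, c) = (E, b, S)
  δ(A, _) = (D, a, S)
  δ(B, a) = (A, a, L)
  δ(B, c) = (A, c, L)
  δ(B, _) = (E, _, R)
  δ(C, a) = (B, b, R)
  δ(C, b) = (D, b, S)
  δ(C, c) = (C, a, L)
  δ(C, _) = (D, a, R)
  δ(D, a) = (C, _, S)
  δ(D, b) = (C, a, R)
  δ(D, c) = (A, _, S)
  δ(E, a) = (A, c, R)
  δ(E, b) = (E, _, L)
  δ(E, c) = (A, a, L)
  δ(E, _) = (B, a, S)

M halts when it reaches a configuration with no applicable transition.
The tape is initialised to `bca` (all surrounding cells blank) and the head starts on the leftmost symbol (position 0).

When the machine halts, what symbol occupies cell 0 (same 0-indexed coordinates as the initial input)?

A | [b]ca___   read b → write b, move S, go to D
D | [b]ca___   read b → write a, move R, go to C
C | a[c]a___   read c → write a, move L, go to C
C | [a]aa___   read a → write b, move R, go to B
B | b[a]a___   read a → write a, move L, go to A
A | [b]aa___   read b → write b, move S, go to D
D | [b]aa___   read b → write a, move R, go to C
C | a[a]a___   read a → write b, move R, go to B
B | ab[a]___   read a → write a, move L, go to A
A | a[b]a___   read b → write b, move S, go to D
D | a[b]a___   read b → write a, move R, go to C
C | aa[a]___   read a → write b, move R, go to B
B | aab[_]__   read _ → write _, move R, go to E
E | aab_[_]_   read _ → write a, move S, go to B
B | aab_[a]_   read a → write a, move L, go to A
A | aab[_]a_   read _ → write a, move S, go to D
D | aab[a]a_   read a → write _, move S, go to C
C | aab[_]a_   read _ → write a, move R, go to D
D | aaba[a]_   read a → write _, move S, go to C
C | aaba[_]_   read _ → write a, move R, go to D
D | aabaa[_]
Cell 0 holds a when M halts.

a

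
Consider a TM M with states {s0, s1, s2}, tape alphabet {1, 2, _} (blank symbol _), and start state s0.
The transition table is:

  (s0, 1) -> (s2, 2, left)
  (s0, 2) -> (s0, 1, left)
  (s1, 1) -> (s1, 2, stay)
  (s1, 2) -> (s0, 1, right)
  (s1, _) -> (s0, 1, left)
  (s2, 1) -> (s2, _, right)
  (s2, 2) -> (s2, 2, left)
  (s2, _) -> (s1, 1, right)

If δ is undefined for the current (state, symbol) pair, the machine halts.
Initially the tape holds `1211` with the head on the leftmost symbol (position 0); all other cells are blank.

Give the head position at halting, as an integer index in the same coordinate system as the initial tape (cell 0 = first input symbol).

4

state=s0 head=0 tape=_[1]211_   (s0,1)→(s2,2,left)
state=s2 head=-1 tape=[_]2211_   (s2,_)→(s1,1,right)
state=s1 head=0 tape=1[2]211_   (s1,2)→(s0,1,right)
state=s0 head=1 tape=11[2]11_   (s0,2)→(s0,1,left)
state=s0 head=0 tape=1[1]111_   (s0,1)→(s2,2,left)
state=s2 head=-1 tape=[1]2111_   (s2,1)→(s2,_,right)
state=s2 head=0 tape=_[2]111_   (s2,2)→(s2,2,left)
state=s2 head=-1 tape=[_]2111_   (s2,_)→(s1,1,right)
state=s1 head=0 tape=1[2]111_   (s1,2)→(s0,1,right)
state=s0 head=1 tape=11[1]11_   (s0,1)→(s2,2,left)
state=s2 head=0 tape=1[1]211_   (s2,1)→(s2,_,right)
state=s2 head=1 tape=1_[2]11_   (s2,2)→(s2,2,left)
state=s2 head=0 tape=1[_]211_   (s2,_)→(s1,1,right)
state=s1 head=1 tape=11[2]11_   (s1,2)→(s0,1,right)
state=s0 head=2 tape=111[1]1_   (s0,1)→(s2,2,left)
state=s2 head=1 tape=11[1]21_   (s2,1)→(s2,_,right)
state=s2 head=2 tape=11_[2]1_   (s2,2)→(s2,2,left)
state=s2 head=1 tape=11[_]21_   (s2,_)→(s1,1,right)
state=s1 head=2 tape=111[2]1_   (s1,2)→(s0,1,right)
state=s0 head=3 tape=1111[1]_   (s0,1)→(s2,2,left)
state=s2 head=2 tape=111[1]2_   (s2,1)→(s2,_,right)
state=s2 head=3 tape=111_[2]_   (s2,2)→(s2,2,left)
state=s2 head=2 tape=111[_]2_   (s2,_)→(s1,1,right)
state=s1 head=3 tape=1111[2]_   (s1,2)→(s0,1,right)
state=s0 head=4 tape=11111[_]
At halt the head is at cell 4.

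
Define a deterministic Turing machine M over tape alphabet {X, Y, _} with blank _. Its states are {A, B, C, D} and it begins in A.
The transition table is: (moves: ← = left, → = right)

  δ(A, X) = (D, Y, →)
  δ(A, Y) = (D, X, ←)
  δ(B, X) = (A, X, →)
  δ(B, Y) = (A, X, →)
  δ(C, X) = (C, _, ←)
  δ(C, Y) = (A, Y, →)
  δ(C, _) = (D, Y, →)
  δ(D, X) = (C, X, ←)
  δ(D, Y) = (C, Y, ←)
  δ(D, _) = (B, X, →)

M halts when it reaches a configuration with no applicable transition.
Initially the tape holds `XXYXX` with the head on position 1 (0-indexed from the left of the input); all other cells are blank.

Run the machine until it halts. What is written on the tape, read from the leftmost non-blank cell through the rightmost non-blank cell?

state=A head=1 tape=_X[X]YXX__   (A,X)→(D,Y,→)
state=D head=2 tape=_XY[Y]XX__   (D,Y)→(C,Y,←)
state=C head=1 tape=_X[Y]YXX__   (C,Y)→(A,Y,→)
state=A head=2 tape=_XY[Y]XX__   (A,Y)→(D,X,←)
state=D head=1 tape=_X[Y]XXX__   (D,Y)→(C,Y,←)
state=C head=0 tape=_[X]YXXX__   (C,X)→(C,_,←)
state=C head=-1 tape=[_]_YXXX__   (C,_)→(D,Y,→)
state=D head=0 tape=Y[_]YXXX__   (D,_)→(B,X,→)
state=B head=1 tape=YX[Y]XXX__   (B,Y)→(A,X,→)
state=A head=2 tape=YXX[X]XX__   (A,X)→(D,Y,→)
state=D head=3 tape=YXXY[X]X__   (D,X)→(C,X,←)
state=C head=2 tape=YXX[Y]XX__   (C,Y)→(A,Y,→)
state=A head=3 tape=YXXY[X]X__   (A,X)→(D,Y,→)
state=D head=4 tape=YXXYY[X]__   (D,X)→(C,X,←)
state=C head=3 tape=YXXY[Y]X__   (C,Y)→(A,Y,→)
state=A head=4 tape=YXXYY[X]__   (A,X)→(D,Y,→)
state=D head=5 tape=YXXYYY[_]_   (D,_)→(B,X,→)
state=B head=6 tape=YXXYYYX[_]
The non-blank tape span at halt is YXXYYYX.

YXXYYYX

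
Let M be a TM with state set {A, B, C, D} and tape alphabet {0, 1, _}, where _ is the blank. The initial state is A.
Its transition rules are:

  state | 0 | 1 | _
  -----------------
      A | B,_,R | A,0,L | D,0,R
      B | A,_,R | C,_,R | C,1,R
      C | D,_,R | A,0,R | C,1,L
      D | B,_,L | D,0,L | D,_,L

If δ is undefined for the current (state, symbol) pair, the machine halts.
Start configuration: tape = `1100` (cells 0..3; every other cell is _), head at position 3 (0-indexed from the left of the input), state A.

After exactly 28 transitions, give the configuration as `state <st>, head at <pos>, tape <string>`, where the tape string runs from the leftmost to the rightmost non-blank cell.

state B, head at 7, tape 110

state=A head=3 tape=110[0]______   (A,0)→(B,_,R)
state=B head=4 tape=110_[_]_____   (B,_)→(C,1,R)
state=C head=5 tape=110_1[_]____   (C,_)→(C,1,L)
state=C head=4 tape=110_[1]1____   (C,1)→(A,0,R)
state=A head=5 tape=110_0[1]____   (A,1)→(A,0,L)
state=A head=4 tape=110_[0]0____   (A,0)→(B,_,R)
state=B head=5 tape=110__[0]____   (B,0)→(A,_,R)
state=A head=6 tape=110___[_]___   (A,_)→(D,0,R)
state=D head=7 tape=110___0[_]__   (D,_)→(D,_,L)
state=D head=6 tape=110___[0]___   (D,0)→(B,_,L)
state=B head=5 tape=110__[_]____   (B,_)→(C,1,R)
state=C head=6 tape=110__1[_]___   (C,_)→(C,1,L)
state=C head=5 tape=110__[1]1___   (C,1)→(A,0,R)
state=A head=6 tape=110__0[1]___   (A,1)→(A,0,L)
state=A head=5 tape=110__[0]0___   (A,0)→(B,_,R)
state=B head=6 tape=110___[0]___   (B,0)→(A,_,R)
state=A head=7 tape=110____[_]__   (A,_)→(D,0,R)
state=D head=8 tape=110____0[_]_   (D,_)→(D,_,L)
state=D head=7 tape=110____[0]__   (D,0)→(B,_,L)
state=B head=6 tape=110___[_]___   (B,_)→(C,1,R)
state=C head=7 tape=110___1[_]__   (C,_)→(C,1,L)
state=C head=6 tape=110___[1]1__   (C,1)→(A,0,R)
state=A head=7 tape=110___0[1]__   (A,1)→(A,0,L)
state=A head=6 tape=110___[0]0__   (A,0)→(B,_,R)
state=B head=7 tape=110____[0]__   (B,0)→(A,_,R)
state=A head=8 tape=110_____[_]_   (A,_)→(D,0,R)
state=D head=9 tape=110_____0[_]   (D,_)→(D,_,L)
state=D head=8 tape=110_____[0]_   (D,0)→(B,_,L)
state=B head=7 tape=110____[_]__
After 28 steps: state B, head at 7, tape 110.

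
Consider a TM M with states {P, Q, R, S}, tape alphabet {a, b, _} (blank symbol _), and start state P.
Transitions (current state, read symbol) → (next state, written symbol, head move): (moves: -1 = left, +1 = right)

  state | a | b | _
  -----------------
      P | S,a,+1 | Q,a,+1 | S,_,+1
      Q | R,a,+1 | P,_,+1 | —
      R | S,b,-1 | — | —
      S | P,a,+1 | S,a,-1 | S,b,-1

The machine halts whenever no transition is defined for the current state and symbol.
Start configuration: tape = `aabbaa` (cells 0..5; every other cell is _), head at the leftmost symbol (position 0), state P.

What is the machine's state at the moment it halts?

P | [a]abbaa_____   read a → write a, move +1, go to S
S | a[a]bbaa_____   read a → write a, move +1, go to P
P | aa[b]baa_____   read b → write a, move +1, go to Q
Q | aaa[b]aa_____   read b → write _, move +1, go to P
P | aaa_[a]a_____   read a → write a, move +1, go to S
S | aaa_a[a]_____   read a → write a, move +1, go to P
P | aaa_aa[_]____   read _ → write _, move +1, go to S
S | aaa_aa_[_]___   read _ → write b, move -1, go to S
S | aaa_aa[_]b___   read _ → write b, move -1, go to S
S | aaa_a[a]bb___   read a → write a, move +1, go to P
P | aaa_aa[b]b___   read b → write a, move +1, go to Q
Q | aaa_aaa[b]___   read b → write _, move +1, go to P
P | aaa_aaa_[_]__   read _ → write _, move +1, go to S
S | aaa_aaa__[_]_   read _ → write b, move -1, go to S
S | aaa_aaa_[_]b_   read _ → write b, move -1, go to S
S | aaa_aaa[_]bb_   read _ → write b, move -1, go to S
S | aaa_aa[a]bbb_   read a → write a, move +1, go to P
P | aaa_aaa[b]bb_   read b → write a, move +1, go to Q
Q | aaa_aaaa[b]b_   read b → write _, move +1, go to P
P | aaa_aaaa_[b]_   read b → write a, move +1, go to Q
Q | aaa_aaaa_a[_]
No transition is defined for (Q, _); M halts in state Q.

Q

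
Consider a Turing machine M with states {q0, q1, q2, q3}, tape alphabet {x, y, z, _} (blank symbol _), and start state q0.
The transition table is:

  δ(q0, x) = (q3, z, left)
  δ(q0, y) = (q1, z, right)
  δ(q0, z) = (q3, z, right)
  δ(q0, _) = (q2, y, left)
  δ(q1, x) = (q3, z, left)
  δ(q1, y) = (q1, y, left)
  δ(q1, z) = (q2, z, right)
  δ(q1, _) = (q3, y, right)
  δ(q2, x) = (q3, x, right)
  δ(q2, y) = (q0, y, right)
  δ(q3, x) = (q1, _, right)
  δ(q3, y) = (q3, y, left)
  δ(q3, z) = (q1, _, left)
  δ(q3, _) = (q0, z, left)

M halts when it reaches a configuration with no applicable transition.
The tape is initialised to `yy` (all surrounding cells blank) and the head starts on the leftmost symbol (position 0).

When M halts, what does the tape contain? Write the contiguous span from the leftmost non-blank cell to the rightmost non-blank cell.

q0 | [y]y____   read y → write z, move right, go to q1
q1 | z[y]____   read y → write y, move left, go to q1
q1 | [z]y____   read z → write z, move right, go to q2
q2 | z[y]____   read y → write y, move right, go to q0
q0 | zy[_]___   read _ → write y, move left, go to q2
q2 | z[y]y___   read y → write y, move right, go to q0
q0 | zy[y]___   read y → write z, move right, go to q1
q1 | zyz[_]__   read _ → write y, move right, go to q3
q3 | zyzy[_]_   read _ → write z, move left, go to q0
q0 | zyz[y]z_   read y → write z, move right, go to q1
q1 | zyzz[z]_   read z → write z, move right, go to q2
q2 | zyzzz[_]
The non-blank tape span at halt is zyzzz.

zyzzz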